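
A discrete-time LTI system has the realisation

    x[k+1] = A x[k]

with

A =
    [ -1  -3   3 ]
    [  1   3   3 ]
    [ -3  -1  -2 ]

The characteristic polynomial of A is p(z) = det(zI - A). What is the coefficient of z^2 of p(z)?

Expand det(zI - A) for the 3×3 matrix.
p(z) = z^3 + 8z - 48.
(Check: constant term = det(-A) = (-1)^3 det A = -48; coefficient of z^2 = -tr A = 0.)
The coefficient of z^2 is 0.

0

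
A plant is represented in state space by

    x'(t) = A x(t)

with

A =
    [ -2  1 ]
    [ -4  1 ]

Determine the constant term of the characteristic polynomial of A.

For a 2×2 matrix, det(sI - A) = s^2 - (tr A)s + det A.
tr A = -1, det A = 2.
So p(s) = s^2 + s + 2.
The constant term is 2.

2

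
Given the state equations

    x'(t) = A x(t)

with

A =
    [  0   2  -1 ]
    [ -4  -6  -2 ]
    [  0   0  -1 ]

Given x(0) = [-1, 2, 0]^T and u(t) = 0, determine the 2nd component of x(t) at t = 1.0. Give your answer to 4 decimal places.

0.0366

det(sI - A) = s^3 - (tr A)s^2 + (M11 + M22 + M33)s - det A, where Mii is the 2×2 principal minor of A obtained by deleting row i and column i.
tr A = 0 + (-6) + (-1) = -7; M11 = (-6)·(-1) - (-2)·0 = 6 - 0 = 6; M22 = 0·(-1) - (-1)·0 = 0 - 0 = 0; M33 = 0·(-6) - 2·(-4) = 0 - (-8) = 8; sum of minors = 14.
det A = 0·((-6)·(-1) - (-2)·0) - 2·((-4)·(-1) - (-2)·0) + (-1)·((-4)·0 - (-6)·0) = 0·6 - 2·4 + (-1)·0 = -8.
So p(s) = det(sI - A) = s^3 + 7s^2 + 14s + 8.
Rational-root test: any integer root divides 8. Testing small divisors, s = -1 works: p(-1) = -1 + 7 + (-14) + 8 = 0, so (s + 1) is a factor.
Dividing, p(s) = (s + 1)(s^2 + 6s + 8).
Factor s^2 + 6s + 8: two numbers with sum -6 and product 8 are -2 and -4, so s^2 + 6s + 8 = (s + 2)(s + 4).
Hence p(s) = (s + 1) (s + 2) (s + 4), with roots -4, -2, -1.
The eigenvalues -4, -2, -1 are distinct and real, so A is diagonalisable and x(t) = e^{At} x(0) = V diag(e^{λ_i t}) V^{-1} x(0), where the columns of V are the eigenvectors.
λ = -4: A - (-4)I = [[4, 2, -1], [-4, -2, -2], [0, 0, 3]]. v must be orthogonal to every row; (row 1) × (row 2) = [-6, 12, 0], so take v_1 = [1, -2, 0]^T.
λ = -2: A - (-2)I = [[2, 2, -1], [-4, -4, -2], [0, 0, 1]]. v must be orthogonal to every row; (row 1) × (row 2) = [-8, 8, 0], so take v_2 = [1, -1, 0]^T.
λ = -1: A - (-1)I = [[1, 2, -1], [-4, -5, -2], [0, 0, 0]]. v must be orthogonal to every row; (row 1) × (row 2) = [-9, 6, 3], so take v_3 = [-3, 2, 1]^T.
V = [v_1 v_2 v_3] = [[1, 1, -3], [-2, -1, 2], [0, 0, 1]] has det V = 1, so V^{-1} = adj(V)/det V = [[-1, -1, -1], [2, 1, 4], [0, 0, 1]].
Modal coordinates z(0) = V^{-1} x(0): (-1)·(-1) + (-1)·2 + (-1)·0 = -1; 2·(-1) + 1·2 + 4·0 = 0; 0·(-1) + 0·2 + 1·0 = 0; so z(0) = [-1, 0, 0]^T.
x_2(t) = Σ_i (v_i)_2 · z_i(0) · e^{λ_i t} (row 2 of V times the modal terms).
x_2(1.0) = (-2)·(-1)·e^{-4·1.0} + (-1)·0·e^{-2·1.0} + 2·0·e^{-1·1.0} = 2·0.018316 + 0·0.135335 + 0·0.367879 = 0.0366.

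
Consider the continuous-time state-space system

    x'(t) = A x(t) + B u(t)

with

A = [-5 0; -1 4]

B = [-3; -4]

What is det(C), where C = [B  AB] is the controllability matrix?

AB = [[15], [-13]]
Controllability matrix C = [B  AB] = [[-3, 15], [-4, -13]]
det(C) = (-3)·(-13) - 15·(-4) = 39 - (-60) = 99
Since det(C) ≠ 0, rank(C) = 2 and the system is completely controllable.

99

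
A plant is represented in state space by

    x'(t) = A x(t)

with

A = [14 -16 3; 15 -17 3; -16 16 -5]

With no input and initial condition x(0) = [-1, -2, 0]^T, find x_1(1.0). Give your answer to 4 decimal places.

1.3092

det(sI - A) = s^3 - (tr A)s^2 + (M11 + M22 + M33)s - det A, where Mii is the 2×2 principal minor of A obtained by deleting row i and column i.
tr A = 14 + (-17) + (-5) = -8; M11 = (-17)·(-5) - 3·16 = 85 - 48 = 37; M22 = 14·(-5) - 3·(-16) = -70 - (-48) = -22; M33 = 14·(-17) - (-16)·15 = -238 - (-240) = 2; sum of minors = 17.
det A = 14·((-17)·(-5) - 3·16) - (-16)·(15·(-5) - 3·(-16)) + 3·(15·16 - (-17)·(-16)) = 14·37 - (-16)·(-27) + 3·(-32) = -10.
So p(s) = det(sI - A) = s^3 + 8s^2 + 17s + 10.
Rational-root test: any integer root divides 10. Testing small divisors, s = -1 works: p(-1) = -1 + 8 + (-17) + 10 = 0, so (s + 1) is a factor.
Dividing, p(s) = (s + 1)(s^2 + 7s + 10).
Factor s^2 + 7s + 10: two numbers with sum -7 and product 10 are -2 and -5, so s^2 + 7s + 10 = (s + 2)(s + 5).
Hence p(s) = (s + 1) (s + 2) (s + 5), with roots -5, -2, -1.
The eigenvalues -5, -2, -1 are distinct and real, so A is diagonalisable and x(t) = e^{At} x(0) = V diag(e^{λ_i t}) V^{-1} x(0), where the columns of V are the eigenvectors.
λ = -5: A - (-5)I = [[19, -16, 3], [15, -12, 3], [-16, 16, 0]]. v must be orthogonal to every row; (row 1) × (row 2) = [-12, -12, 12], so take v_1 = [1, 1, -1]^T.
λ = -2: A - (-2)I = [[16, -16, 3], [15, -15, 3], [-16, 16, -3]]. v must be orthogonal to every row; (row 1) × (row 2) = [-3, -3, 0], so take v_2 = [1, 1, 0]^T.
λ = -1: A - (-1)I = [[15, -16, 3], [15, -16, 3], [-16, 16, -4]]. v must be orthogonal to every row; (row 1) × (row 3) = [16, 12, -16], so take v_3 = [-4, -3, 4]^T.
V = [v_1 v_2 v_3] = [[1, 1, -4], [1, 1, -3], [-1, 0, 4]] has det V = -1, so V^{-1} = adj(V)/det V = [[-4, 4, -1], [1, 0, 1], [-1, 1, 0]].
Modal coordinates z(0) = V^{-1} x(0): (-4)·(-1) + 4·(-2) + (-1)·0 = -4; 1·(-1) + 0·(-2) + 1·0 = -1; (-1)·(-1) + 1·(-2) + 0·0 = -1; so z(0) = [-4, -1, -1]^T.
x_1(t) = Σ_i (v_i)_1 · z_i(0) · e^{λ_i t} (row 1 of V times the modal terms).
x_1(1.0) = 1·(-4)·e^{-5·1.0} + 1·(-1)·e^{-2·1.0} + (-4)·(-1)·e^{-1·1.0} = (-4)·0.006738 + (-1)·0.135335 + 4·0.367879 = 1.3092.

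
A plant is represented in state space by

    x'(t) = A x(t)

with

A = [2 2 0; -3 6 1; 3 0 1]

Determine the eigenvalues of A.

2, 3, 4

det(sI - A) = s^3 - (tr A)s^2 + (M11 + M22 + M33)s - det A, where Mii is the 2×2 principal minor of A obtained by deleting row i and column i.
tr A = 2 + 6 + 1 = 9; M11 = 6·1 - 1·0 = 6 - 0 = 6; M22 = 2·1 - 0·3 = 2 - 0 = 2; M33 = 2·6 - 2·(-3) = 12 - (-6) = 18; sum of minors = 26.
det A = 2·(6·1 - 1·0) - 2·((-3)·1 - 1·3) + 0·((-3)·0 - 6·3) = 2·6 - 2·(-6) + 0·(-18) = 24.
So p(s) = det(sI - A) = s^3 - 9s^2 + 26s - 24.
Rational-root test: any integer root divides -24. Testing small divisors, s = 2 works: p(2) = 8 + (-36) + 52 + (-24) = 0, so (s - 2) is a factor.
Dividing, p(s) = (s - 2)(s^2 - 7s + 12).
Factor s^2 - 7s + 12: two numbers with sum 7 and product 12 are 4 and 3, so s^2 - 7s + 12 = (s - 4)(s - 3).
Hence p(s) = (s - 4) (s - 3) (s - 2), with roots 2, 3, 4.
At least one eigenvalue has non-negative real part, so the system is not asymptotically stable.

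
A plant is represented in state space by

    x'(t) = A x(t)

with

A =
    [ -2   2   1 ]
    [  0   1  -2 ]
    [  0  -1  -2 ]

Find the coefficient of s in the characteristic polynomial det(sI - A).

Expand det(sI - A) for the 3×3 matrix.
p(s) = s^3 + 3s^2 - 2s - 8.
(Check: constant term = det(-A) = (-1)^3 det A = -8; coefficient of s^2 = -tr A = 3.)
The coefficient of s is -2.

-2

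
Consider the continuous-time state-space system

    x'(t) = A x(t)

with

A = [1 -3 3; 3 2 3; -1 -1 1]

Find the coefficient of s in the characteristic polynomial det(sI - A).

Expand det(sI - A) for the 3×3 matrix.
p(s) = s^3 - 4s^2 + 20s - 20.
(Check: constant term = det(-A) = (-1)^3 det A = -20; coefficient of s^2 = -tr A = -4.)
The coefficient of s is 20.

20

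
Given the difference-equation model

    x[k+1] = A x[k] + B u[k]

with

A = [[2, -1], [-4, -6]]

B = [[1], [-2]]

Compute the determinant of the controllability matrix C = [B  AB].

AB = [[4], [8]]
Controllability matrix C = [B  AB] = [[1, 4], [-2, 8]]
det(C) = 1·8 - 4·(-2) = 8 - (-8) = 16
Since det(C) ≠ 0, rank(C) = 2 and the system is completely controllable.

16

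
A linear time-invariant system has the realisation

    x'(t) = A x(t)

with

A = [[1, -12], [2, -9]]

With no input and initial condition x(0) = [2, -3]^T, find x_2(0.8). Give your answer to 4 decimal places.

0.5243

det(sI - A) = s^2 - (tr A)s + det A, with tr A = 1 + (-9) = -8 and det A = 1·(-9) - (-12)·2 = -9 - (-24) = 15.
So p(s) = det(sI - A) = s^2 + 8s + 15.
Factor s^2 + 8s + 15: two numbers with sum -8 and product 15 are -3 and -5, so s^2 + 8s + 15 = (s + 3)(s + 5).
Hence p(s) = (s + 3) (s + 5), with roots -5, -3.
The eigenvalues -5, -3 are distinct and real, so A is diagonalisable and x(t) = e^{At} x(0) = V diag(e^{λ_i t}) V^{-1} x(0), where the columns of V are the eigenvectors.
λ = -5: A - (-5)I = [[6, -12], [2, -4]]. Row 1 gives 6·v1 + (-12)·v2 = 0, so take v_1 = [2, 1]^T.
λ = -3: A - (-3)I = [[4, -12], [2, -6]]. Row 1 gives 4·v1 + (-12)·v2 = 0, so take v_2 = [3, 1]^T.
V = [v_1 v_2] = [[2, 3], [1, 1]] has det V = -1, so V^{-1} = adj(V)/det V = [[-1, 3], [1, -2]].
Modal coordinates z(0) = V^{-1} x(0): (-1)·2 + 3·(-3) = -11; 1·2 + (-2)·(-3) = 8; so z(0) = [-11, 8]^T.
x_2(t) = Σ_i (v_i)_2 · z_i(0) · e^{λ_i t} (row 2 of V times the modal terms).
x_2(0.8) = 1·(-11)·e^{-5·0.8} + 1·8·e^{-3·0.8} = (-11)·0.018316 + 8·0.090718 = 0.5243.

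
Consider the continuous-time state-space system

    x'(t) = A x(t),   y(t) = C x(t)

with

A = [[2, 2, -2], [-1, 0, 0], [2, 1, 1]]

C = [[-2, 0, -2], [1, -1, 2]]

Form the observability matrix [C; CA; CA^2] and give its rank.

3

CA = [[-8, -6, 2], [7, 4, 0]]
CA^2 = [[-6, -14, 18], [10, 14, -14]]
Observability matrix O = [C; CA; CA^2] = [[-2, 0, -2], [1, -1, 2], [-8, -6, 2], [7, 4, 0], [-6, -14, 18], [10, 14, -14]]
Take the 3×3 submatrix of O formed by rows 1, 2, 3: [[-2, 0, -2], [1, -1, 2], [-8, -6, 2]]. Its determinant is (-2)·((-1)·2 - 2·(-6)) - 0·(1·2 - 2·(-8)) + (-2)·(1·(-6) - (-1)·(-8)) = (-2)·10 - 0·18 + (-2)·(-14) = 8 ≠ 0.
So rank(O) ≥ 3; since O has 3 columns, rank(O) = 3.
rank(O) = 3 = n, so the pair (A, C) is completely observable.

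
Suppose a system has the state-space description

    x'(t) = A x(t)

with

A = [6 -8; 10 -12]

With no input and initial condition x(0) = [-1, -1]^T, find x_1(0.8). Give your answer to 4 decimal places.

det(sI - A) = s^2 - (tr A)s + det A, with tr A = 6 + (-12) = -6 and det A = 6·(-12) - (-8)·10 = -72 - (-80) = 8.
So p(s) = det(sI - A) = s^2 + 6s + 8.
Factor s^2 + 6s + 8: two numbers with sum -6 and product 8 are -2 and -4, so s^2 + 6s + 8 = (s + 2)(s + 4).
Hence p(s) = (s + 2) (s + 4), with roots -4, -2.
The eigenvalues -4, -2 are distinct and real, so A is diagonalisable and x(t) = e^{At} x(0) = V diag(e^{λ_i t}) V^{-1} x(0), where the columns of V are the eigenvectors.
λ = -4: A - (-4)I = [[10, -8], [10, -8]]. Row 1 gives 10·v1 + (-8)·v2 = 0, so take v_1 = [4, 5]^T.
λ = -2: A - (-2)I = [[8, -8], [10, -10]]. Row 1 gives 8·v1 + (-8)·v2 = 0, so take v_2 = [-1, -1]^T.
V = [v_1 v_2] = [[4, -1], [5, -1]] has det V = 1, so V^{-1} = adj(V)/det V = [[-1, 1], [-5, 4]].
Modal coordinates z(0) = V^{-1} x(0): (-1)·(-1) + 1·(-1) = 0; (-5)·(-1) + 4·(-1) = 1; so z(0) = [0, 1]^T.
x_1(t) = Σ_i (v_i)_1 · z_i(0) · e^{λ_i t} (row 1 of V times the modal terms).
x_1(0.8) = 4·0·e^{-4·0.8} + (-1)·1·e^{-2·0.8} = 0·0.040762 + (-1)·0.201897 = -0.2019.

-0.2019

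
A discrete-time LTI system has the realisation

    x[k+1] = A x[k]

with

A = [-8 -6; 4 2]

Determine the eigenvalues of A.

-4, -2

det(zI - A) = z^2 - (tr A)z + det A, with tr A = (-8) + 2 = -6 and det A = (-8)·2 - (-6)·4 = -16 - (-24) = 8.
So p(z) = det(zI - A) = z^2 + 6z + 8.
Factor z^2 + 6z + 8: two numbers with sum -6 and product 8 are -2 and -4, so z^2 + 6z + 8 = (z + 2)(z + 4).
Hence p(z) = (z + 2) (z + 4), with roots -4, -2.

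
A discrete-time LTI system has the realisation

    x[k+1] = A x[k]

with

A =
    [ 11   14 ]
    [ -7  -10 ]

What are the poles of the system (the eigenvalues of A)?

det(zI - A) = z^2 - (tr A)z + det A, with tr A = 11 + (-10) = 1 and det A = 11·(-10) - 14·(-7) = -110 - (-98) = -12.
So p(z) = det(zI - A) = z^2 - z - 12.
Factor z^2 - z - 12: two numbers with sum 1 and product -12 are 4 and -3, so z^2 - z - 12 = (z - 4)(z + 3).
Hence p(z) = (z - 4) (z + 3), with roots -3, 4.

-3, 4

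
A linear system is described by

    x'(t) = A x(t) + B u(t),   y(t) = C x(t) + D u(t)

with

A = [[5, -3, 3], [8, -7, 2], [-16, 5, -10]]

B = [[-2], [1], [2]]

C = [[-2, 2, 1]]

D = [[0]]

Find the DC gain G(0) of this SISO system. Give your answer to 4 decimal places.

3.5833

G(0) = C(-A)^{-1}B + D = -C A^{-1} B + D.
det A = -60, so A^{-1} = (1/-60)·adj(A) = [[-1, 1/4, -1/4], [-4/5, 1/30, -7/30], [6/5, -23/60, 11/60]]
A^{-1} B = [7/4, 7/6, -29/12]^T
C A^{-1} B = -43/12
G(0) = D - C A^{-1} B = 0 - (-43/12) = 43/12 ≈ 3.5833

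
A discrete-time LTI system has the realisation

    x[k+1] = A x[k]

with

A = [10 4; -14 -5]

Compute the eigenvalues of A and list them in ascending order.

2, 3

det(zI - A) = z^2 - (tr A)z + det A, with tr A = 10 + (-5) = 5 and det A = 10·(-5) - 4·(-14) = -50 - (-56) = 6.
So p(z) = det(zI - A) = z^2 - 5z + 6.
Factor z^2 - 5z + 6: two numbers with sum 5 and product 6 are 3 and 2, so z^2 - 5z + 6 = (z - 3)(z - 2).
Hence p(z) = (z - 3) (z - 2), with roots 2, 3.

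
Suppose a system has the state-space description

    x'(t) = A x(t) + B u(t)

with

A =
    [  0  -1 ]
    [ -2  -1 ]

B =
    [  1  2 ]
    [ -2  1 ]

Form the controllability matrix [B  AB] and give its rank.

2

AB = [[2, -1], [0, -5]]
Controllability matrix C = [B  AB] = [[1, 2, 2, -1], [-2, 1, 0, -5]]
Take the 2×2 submatrix of C formed by columns 1, 2: [[1, 2], [-2, 1]]. Its determinant is 1·1 - 2·(-2) = 1 - (-4) = 5 ≠ 0.
So rank(C) ≥ 2; since C has 2 rows, rank(C) = 2.
rank(C) = 2 = n, so the pair (A, B) is completely controllable.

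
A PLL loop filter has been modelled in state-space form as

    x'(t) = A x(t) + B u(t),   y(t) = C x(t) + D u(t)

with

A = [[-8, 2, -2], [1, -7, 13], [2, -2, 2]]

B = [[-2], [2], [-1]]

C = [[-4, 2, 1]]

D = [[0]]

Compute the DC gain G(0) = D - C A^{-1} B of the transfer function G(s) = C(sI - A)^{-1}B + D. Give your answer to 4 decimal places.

G(0) = C(-A)^{-1}B + D = -C A^{-1} B + D.
det A = -72, so A^{-1} = (1/-72)·adj(A) = [[-1/6, 0, -1/6], [-1/3, 1/6, -17/12], [-1/6, 1/6, -3/4]]
A^{-1} B = [1/2, 29/12, 17/12]^T
C A^{-1} B = 17/4
G(0) = D - C A^{-1} B = 0 - (17/4) = -17/4 ≈ -4.2500

-4.2500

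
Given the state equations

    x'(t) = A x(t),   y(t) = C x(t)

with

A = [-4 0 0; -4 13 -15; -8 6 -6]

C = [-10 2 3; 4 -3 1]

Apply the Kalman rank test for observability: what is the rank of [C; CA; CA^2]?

2

CA = [[8, 44, -48], [-12, -33, 39]]
CA^2 = [[176, 284, -372], [-132, -195, 261]]
Observability matrix O = [C; CA; CA^2] = [[-10, 2, 3], [4, -3, 1], [8, 44, -48], [-12, -33, 39], [176, 284, -372], [-132, -195, 261]]
The columns c1, c2, c3 of O are linearly dependent: c1 + 2·c2 + 2·c3 = 0 (check each entry), so rank(O) ≤ 2.
The 2×2 minor from rows 1, 2, columns 1, 2 is (-10)·(-3) - 2·4 = 30 - 8 = 22 ≠ 0, so rank(O) = 2.
rank(O) = 2 < n = 3, so the pair (A, C) is not completely observable.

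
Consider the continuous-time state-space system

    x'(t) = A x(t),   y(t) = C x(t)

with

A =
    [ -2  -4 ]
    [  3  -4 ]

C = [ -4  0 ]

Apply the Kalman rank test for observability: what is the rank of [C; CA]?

2

CA = [[8, 16]]
Observability matrix O = [C; CA] = [[-4, 0], [8, 16]]
det(O) = (-4)·16 - 0·8 = -64 - 0 = -64 ≠ 0, so rank(O) = 2.
rank(O) = 2 = n, so the pair (A, C) is completely observable.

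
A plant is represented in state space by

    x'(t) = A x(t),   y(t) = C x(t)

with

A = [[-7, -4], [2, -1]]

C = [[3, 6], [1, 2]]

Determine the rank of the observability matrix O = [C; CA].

CA = [[-9, -18], [-3, -6]]
Observability matrix O = [C; CA] = [[3, 6], [1, 2], [-9, -18], [-3, -6]]
Every row of O is a scalar multiple of row 1 = [3, 6] (multipliers 1, 1/3, -3, -1), so the rows span a one-dimensional space.
O ≠ 0, hence rank(O) = 1.
rank(O) = 1 < n = 2, so the pair (A, C) is not completely observable.

1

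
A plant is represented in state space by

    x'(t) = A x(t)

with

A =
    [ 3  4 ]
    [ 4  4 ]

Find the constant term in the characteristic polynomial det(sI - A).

-4

For a 2×2 matrix, det(sI - A) = s^2 - (tr A)s + det A.
tr A = 7, det A = -4.
So p(s) = s^2 - 7s - 4.
The constant term is -4.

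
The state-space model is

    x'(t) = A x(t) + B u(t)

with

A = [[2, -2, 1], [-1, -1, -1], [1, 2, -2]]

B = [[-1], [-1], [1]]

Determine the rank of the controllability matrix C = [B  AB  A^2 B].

3

AB = [[1], [1], [-5]]
A^2B = [[-5], [3], [13]]
Controllability matrix C = [B  AB  A^2B] = [[-1, 1, -5], [-1, 1, 3], [1, -5, 13]]
det(C) = (-1)·(1·13 - 3·(-5)) - 1·((-1)·13 - 3·1) + (-5)·((-1)·(-5) - 1·1) = (-1)·28 - 1·(-16) + (-5)·4 = -32 ≠ 0, so rank(C) = 3.
rank(C) = 3 = n, so the pair (A, B) is completely controllable.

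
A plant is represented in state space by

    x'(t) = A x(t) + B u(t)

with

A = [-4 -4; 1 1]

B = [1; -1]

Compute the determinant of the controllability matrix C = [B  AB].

0

AB = [[0], [0]]
Controllability matrix C = [B  AB] = [[1, 0], [-1, 0]]
det(C) = 1·0 - 0·(-1) = 0 - 0 = 0
Since det(C) = 0, rank(C) < 2 and the system is not completely controllable.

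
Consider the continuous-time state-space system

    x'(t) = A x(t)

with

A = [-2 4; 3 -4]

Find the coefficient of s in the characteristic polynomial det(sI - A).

6

For a 2×2 matrix, det(sI - A) = s^2 - (tr A)s + det A.
tr A = -6, det A = -4.
So p(s) = s^2 + 6s - 4.
The coefficient of s is 6.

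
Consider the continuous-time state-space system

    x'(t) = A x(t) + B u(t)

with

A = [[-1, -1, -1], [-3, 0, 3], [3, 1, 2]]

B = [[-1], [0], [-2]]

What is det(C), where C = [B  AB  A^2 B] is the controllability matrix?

324

AB = [[3], [-3], [-7]]
A^2B = [[7], [-30], [-8]]
Controllability matrix C = [B  AB  A^2B] = [[-1, 3, 7], [0, -3, -30], [-2, -7, -8]]
Expanding along the first row, det(C) = (-1)·((-3)·(-8) - (-30)·(-7)) - 3·(0·(-8) - (-30)·(-2)) + 7·(0·(-7) - (-3)·(-2)) = (-1)·(-186) - 3·(-60) + 7·(-6) = 324
Since det(C) ≠ 0, rank(C) = 3 and the system is completely controllable.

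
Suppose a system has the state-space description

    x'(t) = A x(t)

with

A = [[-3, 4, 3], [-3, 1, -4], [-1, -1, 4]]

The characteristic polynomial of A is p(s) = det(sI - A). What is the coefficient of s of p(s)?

0

Expand det(sI - A) for the 3×3 matrix.
p(s) = s^3 - 2s^2 - 76.
(Check: constant term = det(-A) = (-1)^3 det A = -76; coefficient of s^2 = -tr A = -2.)
The coefficient of s is 0.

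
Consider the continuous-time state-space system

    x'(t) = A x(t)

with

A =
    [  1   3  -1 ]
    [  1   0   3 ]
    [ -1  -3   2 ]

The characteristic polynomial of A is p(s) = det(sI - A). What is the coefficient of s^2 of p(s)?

-3

Expand det(sI - A) for the 3×3 matrix.
p(s) = s^3 - 3s^2 + 7s + 3.
(Check: constant term = det(-A) = (-1)^3 det A = 3; coefficient of s^2 = -tr A = -3.)
The coefficient of s^2 is -3.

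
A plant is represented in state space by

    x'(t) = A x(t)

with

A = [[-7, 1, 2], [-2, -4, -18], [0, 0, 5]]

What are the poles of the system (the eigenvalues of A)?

det(sI - A) = s^3 - (tr A)s^2 + (M11 + M22 + M33)s - det A, where Mii is the 2×2 principal minor of A obtained by deleting row i and column i.
tr A = (-7) + (-4) + 5 = -6; M11 = (-4)·5 - (-18)·0 = -20 - 0 = -20; M22 = (-7)·5 - 2·0 = -35 - 0 = -35; M33 = (-7)·(-4) - 1·(-2) = 28 - (-2) = 30; sum of minors = -25.
det A = (-7)·((-4)·5 - (-18)·0) - 1·((-2)·5 - (-18)·0) + 2·((-2)·0 - (-4)·0) = (-7)·(-20) - 1·(-10) + 2·0 = 150.
So p(s) = det(sI - A) = s^3 + 6s^2 - 25s - 150.
Rational-root test: any integer root divides -150. Testing small divisors, s = -5 works: p(-5) = -125 + 150 + 125 + (-150) = 0, so (s + 5) is a factor.
Dividing, p(s) = (s + 5)(s^2 + s - 30).
Factor s^2 + s - 30: two numbers with sum -1 and product -30 are 5 and -6, so s^2 + s - 30 = (s - 5)(s + 6).
Hence p(s) = (s - 5) (s + 5) (s + 6), with roots -6, -5, 5.
At least one eigenvalue has non-negative real part, so the system is not asymptotically stable.

-6, -5, 5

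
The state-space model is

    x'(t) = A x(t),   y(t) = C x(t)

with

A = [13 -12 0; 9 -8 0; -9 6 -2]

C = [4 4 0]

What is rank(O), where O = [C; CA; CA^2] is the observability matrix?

CA = [[88, -80, 0]]
CA^2 = [[424, -416, 0]]
Observability matrix O = [C; CA; CA^2] = [[4, 4, 0], [88, -80, 0], [424, -416, 0]]
Column 3 of O is identically zero, so rank(O) ≤ 2.
The 2×2 minor from rows 1, 2, columns 1, 2 is 4·(-80) - 4·88 = -320 - 352 = -672 ≠ 0, so rank(O) = 2.
rank(O) = 2 < n = 3, so the pair (A, C) is not completely observable.

2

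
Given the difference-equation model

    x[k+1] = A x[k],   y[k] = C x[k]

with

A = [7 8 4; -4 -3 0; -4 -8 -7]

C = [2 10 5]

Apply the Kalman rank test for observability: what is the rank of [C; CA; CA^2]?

2

CA = [[-46, -54, -27]]
CA^2 = [[2, 10, 5]]
Observability matrix O = [C; CA; CA^2] = [[2, 10, 5], [-46, -54, -27], [2, 10, 5]]
The columns c1, c2, c3 of O are linearly dependent: -c2 + 2·c3 = 0 (check each entry), so rank(O) ≤ 2.
The 2×2 minor from rows 1, 2, columns 1, 2 is 2·(-54) - 10·(-46) = -108 - (-460) = 352 ≠ 0, so rank(O) = 2.
rank(O) = 2 < n = 3, so the pair (A, C) is not completely observable.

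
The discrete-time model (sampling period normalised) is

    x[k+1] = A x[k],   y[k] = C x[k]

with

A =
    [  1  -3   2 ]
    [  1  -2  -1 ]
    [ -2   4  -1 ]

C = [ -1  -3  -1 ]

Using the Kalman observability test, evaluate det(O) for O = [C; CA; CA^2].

138

CA = [[-2, 5, 2]]
CA^2 = [[-1, 4, -11]]
Observability matrix O = [C; CA; CA^2] = [[-1, -3, -1], [-2, 5, 2], [-1, 4, -11]]
Expanding along the first row, det(O) = (-1)·(5·(-11) - 2·4) - (-3)·((-2)·(-11) - 2·(-1)) + (-1)·((-2)·4 - 5·(-1)) = (-1)·(-63) - (-3)·24 + (-1)·(-3) = 138
Since det(O) ≠ 0, rank(O) = 3 and the system is completely observable.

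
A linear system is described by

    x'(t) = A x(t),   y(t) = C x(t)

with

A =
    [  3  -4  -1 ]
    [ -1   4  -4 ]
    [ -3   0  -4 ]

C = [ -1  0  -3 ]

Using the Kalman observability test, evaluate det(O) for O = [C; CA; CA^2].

CA = [[6, 4, 13]]
CA^2 = [[-25, -8, -74]]
Observability matrix O = [C; CA; CA^2] = [[-1, 0, -3], [6, 4, 13], [-25, -8, -74]]
Expanding along the first row, det(O) = (-1)·(4·(-74) - 13·(-8)) - 0·(6·(-74) - 13·(-25)) + (-3)·(6·(-8) - 4·(-25)) = (-1)·(-192) - 0·(-119) + (-3)·52 = 36
Since det(O) ≠ 0, rank(O) = 3 and the system is completely observable.

36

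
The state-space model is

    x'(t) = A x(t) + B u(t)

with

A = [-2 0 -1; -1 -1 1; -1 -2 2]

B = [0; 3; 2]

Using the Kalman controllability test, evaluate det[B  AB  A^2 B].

-28

AB = [[-2], [-1], [-2]]
A^2B = [[6], [1], [0]]
Controllability matrix C = [B  AB  A^2B] = [[0, -2, 6], [3, -1, 1], [2, -2, 0]]
Expanding along the first row, det(C) = 0·((-1)·0 - 1·(-2)) - (-2)·(3·0 - 1·2) + 6·(3·(-2) - (-1)·2) = 0·2 - (-2)·(-2) + 6·(-4) = -28
Since det(C) ≠ 0, rank(C) = 3 and the system is completely controllable.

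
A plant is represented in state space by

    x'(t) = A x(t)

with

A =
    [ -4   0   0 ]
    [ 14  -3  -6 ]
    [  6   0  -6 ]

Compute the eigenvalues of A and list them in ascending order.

-6, -4, -3

det(sI - A) = s^3 - (tr A)s^2 + (M11 + M22 + M33)s - det A, where Mii is the 2×2 principal minor of A obtained by deleting row i and column i.
tr A = (-4) + (-3) + (-6) = -13; M11 = (-3)·(-6) - (-6)·0 = 18 - 0 = 18; M22 = (-4)·(-6) - 0·6 = 24 - 0 = 24; M33 = (-4)·(-3) - 0·14 = 12 - 0 = 12; sum of minors = 54.
det A = (-4)·((-3)·(-6) - (-6)·0) - 0·(14·(-6) - (-6)·6) + 0·(14·0 - (-3)·6) = (-4)·18 - 0·(-48) + 0·18 = -72.
So p(s) = det(sI - A) = s^3 + 13s^2 + 54s + 72.
Rational-root test: any integer root divides 72. Testing small divisors, s = -3 works: p(-3) = -27 + 117 + (-162) + 72 = 0, so (s + 3) is a factor.
Dividing, p(s) = (s + 3)(s^2 + 10s + 24).
Factor s^2 + 10s + 24: two numbers with sum -10 and product 24 are -4 and -6, so s^2 + 10s + 24 = (s + 4)(s + 6).
Hence p(s) = (s + 3) (s + 4) (s + 6), with roots -6, -4, -3.
All eigenvalues have negative real part, so the system is asymptotically stable.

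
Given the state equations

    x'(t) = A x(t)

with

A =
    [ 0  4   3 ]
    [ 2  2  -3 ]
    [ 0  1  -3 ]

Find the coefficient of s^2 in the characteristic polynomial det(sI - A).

Expand det(sI - A) for the 3×3 matrix.
p(s) = s^3 + s^2 - 11s - 30.
(Check: constant term = det(-A) = (-1)^3 det A = -30; coefficient of s^2 = -tr A = 1.)
The coefficient of s^2 is 1.

1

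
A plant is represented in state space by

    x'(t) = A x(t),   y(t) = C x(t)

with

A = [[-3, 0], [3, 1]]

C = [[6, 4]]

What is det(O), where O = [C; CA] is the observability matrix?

48

CA = [[-6, 4]]
Observability matrix O = [C; CA] = [[6, 4], [-6, 4]]
det(O) = 6·4 - 4·(-6) = 24 - (-24) = 48
Since det(O) ≠ 0, rank(O) = 2 and the system is completely observable.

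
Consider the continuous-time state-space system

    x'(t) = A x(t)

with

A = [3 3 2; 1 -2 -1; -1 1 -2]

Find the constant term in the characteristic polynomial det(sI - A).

Expand det(sI - A) for the 3×3 matrix.
p(s) = s^3 + s^2 - 8s - 22.
(Check: constant term = det(-A) = (-1)^3 det A = -22; coefficient of s^2 = -tr A = 1.)
The constant term is -22.

-22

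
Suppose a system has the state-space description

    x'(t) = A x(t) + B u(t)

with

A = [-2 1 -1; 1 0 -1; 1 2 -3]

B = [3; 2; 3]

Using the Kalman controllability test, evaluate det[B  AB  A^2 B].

AB = [[-7], [0], [-2]]
A^2B = [[16], [-5], [-1]]
Controllability matrix C = [B  AB  A^2B] = [[3, -7, 16], [2, 0, -5], [3, -2, -1]]
Expanding along the first row, det(C) = 3·(0·(-1) - (-5)·(-2)) - (-7)·(2·(-1) - (-5)·3) + 16·(2·(-2) - 0·3) = 3·(-10) - (-7)·13 + 16·(-4) = -3
Since det(C) ≠ 0, rank(C) = 3 and the system is completely controllable.

-3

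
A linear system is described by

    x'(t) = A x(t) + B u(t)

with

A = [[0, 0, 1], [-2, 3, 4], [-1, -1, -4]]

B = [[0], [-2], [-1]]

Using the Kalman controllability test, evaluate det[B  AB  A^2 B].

-110

AB = [[-1], [-10], [6]]
A^2B = [[6], [-4], [-13]]
Controllability matrix C = [B  AB  A^2B] = [[0, -1, 6], [-2, -10, -4], [-1, 6, -13]]
Expanding along the first row, det(C) = 0·((-10)·(-13) - (-4)·6) - (-1)·((-2)·(-13) - (-4)·(-1)) + 6·((-2)·6 - (-10)·(-1)) = 0·154 - (-1)·22 + 6·(-22) = -110
Since det(C) ≠ 0, rank(C) = 3 and the system is completely controllable.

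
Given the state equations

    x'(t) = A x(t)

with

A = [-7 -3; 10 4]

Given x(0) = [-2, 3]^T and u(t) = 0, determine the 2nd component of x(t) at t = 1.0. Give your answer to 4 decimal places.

det(sI - A) = s^2 - (tr A)s + det A, with tr A = (-7) + 4 = -3 and det A = (-7)·4 - (-3)·10 = -28 - (-30) = 2.
So p(s) = det(sI - A) = s^2 + 3s + 2.
Factor s^2 + 3s + 2: two numbers with sum -3 and product 2 are -1 and -2, so s^2 + 3s + 2 = (s + 1)(s + 2).
Hence p(s) = (s + 1) (s + 2), with roots -2, -1.
The eigenvalues -2, -1 are distinct and real, so A is diagonalisable and x(t) = e^{At} x(0) = V diag(e^{λ_i t}) V^{-1} x(0), where the columns of V are the eigenvectors.
λ = -2: A - (-2)I = [[-5, -3], [10, 6]]. Row 1 gives (-5)·v1 + (-3)·v2 = 0, so take v_1 = [3, -5]^T.
λ = -1: A - (-1)I = [[-6, -3], [10, 5]]. Row 1 gives (-6)·v1 + (-3)·v2 = 0, so take v_2 = [1, -2]^T.
V = [v_1 v_2] = [[3, 1], [-5, -2]] has det V = -1, so V^{-1} = adj(V)/det V = [[2, 1], [-5, -3]].
Modal coordinates z(0) = V^{-1} x(0): 2·(-2) + 1·3 = -1; (-5)·(-2) + (-3)·3 = 1; so z(0) = [-1, 1]^T.
x_2(t) = Σ_i (v_i)_2 · z_i(0) · e^{λ_i t} (row 2 of V times the modal terms).
x_2(1.0) = (-5)·(-1)·e^{-2·1.0} + (-2)·1·e^{-1·1.0} = 5·0.135335 + (-2)·0.367879 = -0.0591.

-0.0591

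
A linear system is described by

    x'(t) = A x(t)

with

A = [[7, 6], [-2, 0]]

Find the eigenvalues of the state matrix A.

3, 4

det(sI - A) = s^2 - (tr A)s + det A, with tr A = 7 + 0 = 7 and det A = 7·0 - 6·(-2) = 0 - (-12) = 12.
So p(s) = det(sI - A) = s^2 - 7s + 12.
Factor s^2 - 7s + 12: two numbers with sum 7 and product 12 are 4 and 3, so s^2 - 7s + 12 = (s - 4)(s - 3).
Hence p(s) = (s - 4) (s - 3), with roots 3, 4.
At least one eigenvalue has non-negative real part, so the system is not asymptotically stable.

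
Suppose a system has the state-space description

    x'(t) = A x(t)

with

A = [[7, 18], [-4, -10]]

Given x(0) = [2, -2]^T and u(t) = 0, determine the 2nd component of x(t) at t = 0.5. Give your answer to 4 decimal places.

1.1735

det(sI - A) = s^2 - (tr A)s + det A, with tr A = 7 + (-10) = -3 and det A = 7·(-10) - 18·(-4) = -70 - (-72) = 2.
So p(s) = det(sI - A) = s^2 + 3s + 2.
Factor s^2 + 3s + 2: two numbers with sum -3 and product 2 are -1 and -2, so s^2 + 3s + 2 = (s + 1)(s + 2).
Hence p(s) = (s + 1) (s + 2), with roots -2, -1.
The eigenvalues -2, -1 are distinct and real, so A is diagonalisable and x(t) = e^{At} x(0) = V diag(e^{λ_i t}) V^{-1} x(0), where the columns of V are the eigenvectors.
λ = -2: A - (-2)I = [[9, 18], [-4, -8]]. Row 1 gives 9·v1 + 18·v2 = 0, so take v_1 = [-2, 1]^T.
λ = -1: A - (-1)I = [[8, 18], [-4, -9]]. Row 1 gives 8·v1 + 18·v2 = 0, so take v_2 = [-9, 4]^T.
V = [v_1 v_2] = [[-2, -9], [1, 4]] has det V = 1, so V^{-1} = adj(V)/det V = [[4, 9], [-1, -2]].
Modal coordinates z(0) = V^{-1} x(0): 4·2 + 9·(-2) = -10; (-1)·2 + (-2)·(-2) = 2; so z(0) = [-10, 2]^T.
x_2(t) = Σ_i (v_i)_2 · z_i(0) · e^{λ_i t} (row 2 of V times the modal terms).
x_2(0.5) = 1·(-10)·e^{-2·0.5} + 4·2·e^{-1·0.5} = (-10)·0.367879 + 8·0.606531 = 1.1735.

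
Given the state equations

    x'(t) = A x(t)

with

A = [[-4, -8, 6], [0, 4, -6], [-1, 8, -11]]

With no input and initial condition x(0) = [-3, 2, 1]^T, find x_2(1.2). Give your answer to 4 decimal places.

0.2869

det(sI - A) = s^3 - (tr A)s^2 + (M11 + M22 + M33)s - det A, where Mii is the 2×2 principal minor of A obtained by deleting row i and column i.
tr A = (-4) + 4 + (-11) = -11; M11 = 4·(-11) - (-6)·8 = -44 - (-48) = 4; M22 = (-4)·(-11) - 6·(-1) = 44 - (-6) = 50; M33 = (-4)·4 - (-8)·0 = -16 - 0 = -16; sum of minors = 38.
det A = (-4)·(4·(-11) - (-6)·8) - (-8)·(0·(-11) - (-6)·(-1)) + 6·(0·8 - 4·(-1)) = (-4)·4 - (-8)·(-6) + 6·4 = -40.
So p(s) = det(sI - A) = s^3 + 11s^2 + 38s + 40.
Rational-root test: any integer root divides 40. Testing small divisors, s = -2 works: p(-2) = -8 + 44 + (-76) + 40 = 0, so (s + 2) is a factor.
Dividing, p(s) = (s + 2)(s^2 + 9s + 20).
Factor s^2 + 9s + 20: two numbers with sum -9 and product 20 are -4 and -5, so s^2 + 9s + 20 = (s + 4)(s + 5).
Hence p(s) = (s + 2) (s + 4) (s + 5), with roots -5, -4, -2.
The eigenvalues -5, -4, -2 are distinct and real, so A is diagonalisable and x(t) = e^{At} x(0) = V diag(e^{λ_i t}) V^{-1} x(0), where the columns of V are the eigenvectors.
λ = -5: A - (-5)I = [[1, -8, 6], [0, 9, -6], [-1, 8, -6]]. v must be orthogonal to every row; (row 1) × (row 2) = [-6, 6, 9], so take v_1 = [-2, 2, 3]^T.
λ = -4: A - (-4)I = [[0, -8, 6], [0, 8, -6], [-1, 8, -7]]. v must be orthogonal to every row; (row 1) × (row 3) = [8, -6, -8], so take v_2 = [-4, 3, 4]^T.
λ = -2: A - (-2)I = [[-2, -8, 6], [0, 6, -6], [-1, 8, -9]]. v must be orthogonal to every row; (row 1) × (row 2) = [12, -12, -12], so take v_3 = [1, -1, -1]^T.
V = [v_1 v_2 v_3] = [[-2, -4, 1], [2, 3, -1], [3, 4, -1]] has det V = 1, so V^{-1} = adj(V)/det V = [[1, 0, 1], [-1, -1, 0], [-1, -4, 2]].
Modal coordinates z(0) = V^{-1} x(0): 1·(-3) + 0·2 + 1·1 = -2; (-1)·(-3) + (-1)·2 + 0·1 = 1; (-1)·(-3) + (-4)·2 + 2·1 = -3; so z(0) = [-2, 1, -3]^T.
x_2(t) = Σ_i (v_i)_2 · z_i(0) · e^{λ_i t} (row 2 of V times the modal terms).
x_2(1.2) = 2·(-2)·e^{-5·1.2} + 3·1·e^{-4·1.2} + (-1)·(-3)·e^{-2·1.2} = (-4)·0.002479 + 3·0.008230 + 3·0.090718 = 0.2869.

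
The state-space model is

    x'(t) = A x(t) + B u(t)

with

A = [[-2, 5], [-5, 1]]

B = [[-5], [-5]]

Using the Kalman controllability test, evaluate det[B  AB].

-175

AB = [[-15], [20]]
Controllability matrix C = [B  AB] = [[-5, -15], [-5, 20]]
det(C) = (-5)·20 - (-15)·(-5) = -100 - 75 = -175
Since det(C) ≠ 0, rank(C) = 2 and the system is completely controllable.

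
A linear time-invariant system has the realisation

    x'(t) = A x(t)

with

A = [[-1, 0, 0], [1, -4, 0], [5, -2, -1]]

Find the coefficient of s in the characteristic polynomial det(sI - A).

9

Expand det(sI - A) for the 3×3 matrix.
p(s) = s^3 + 6s^2 + 9s + 4.
(Check: constant term = det(-A) = (-1)^3 det A = 4; coefficient of s^2 = -tr A = 6.)
The coefficient of s is 9.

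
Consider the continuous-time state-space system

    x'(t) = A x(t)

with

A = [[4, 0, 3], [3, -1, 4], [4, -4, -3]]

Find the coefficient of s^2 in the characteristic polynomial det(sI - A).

0

Expand det(sI - A) for the 3×3 matrix.
p(s) = s^3 - 9s - 52.
(Check: constant term = det(-A) = (-1)^3 det A = -52; coefficient of s^2 = -tr A = 0.)
The coefficient of s^2 is 0.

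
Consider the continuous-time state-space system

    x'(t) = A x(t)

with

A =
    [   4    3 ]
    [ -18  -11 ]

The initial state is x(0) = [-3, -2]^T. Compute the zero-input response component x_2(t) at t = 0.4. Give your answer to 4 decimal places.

det(sI - A) = s^2 - (tr A)s + det A, with tr A = 4 + (-11) = -7 and det A = 4·(-11) - 3·(-18) = -44 - (-54) = 10.
So p(s) = det(sI - A) = s^2 + 7s + 10.
Factor s^2 + 7s + 10: two numbers with sum -7 and product 10 are -2 and -5, so s^2 + 7s + 10 = (s + 2)(s + 5).
Hence p(s) = (s + 2) (s + 5), with roots -5, -2.
The eigenvalues -5, -2 are distinct and real, so A is diagonalisable and x(t) = e^{At} x(0) = V diag(e^{λ_i t}) V^{-1} x(0), where the columns of V are the eigenvectors.
λ = -5: A - (-5)I = [[9, 3], [-18, -6]]. Row 1 gives 9·v1 + 3·v2 = 0, so take v_1 = [-1, 3]^T.
λ = -2: A - (-2)I = [[6, 3], [-18, -9]]. Row 1 gives 6·v1 + 3·v2 = 0, so take v_2 = [1, -2]^T.
V = [v_1 v_2] = [[-1, 1], [3, -2]] has det V = -1, so V^{-1} = adj(V)/det V = [[2, 1], [3, 1]].
Modal coordinates z(0) = V^{-1} x(0): 2·(-3) + 1·(-2) = -8; 3·(-3) + 1·(-2) = -11; so z(0) = [-8, -11]^T.
x_2(t) = Σ_i (v_i)_2 · z_i(0) · e^{λ_i t} (row 2 of V times the modal terms).
x_2(0.4) = 3·(-8)·e^{-5·0.4} + (-2)·(-11)·e^{-2·0.4} = (-24)·0.135335 + 22·0.449329 = 6.6372.

6.6372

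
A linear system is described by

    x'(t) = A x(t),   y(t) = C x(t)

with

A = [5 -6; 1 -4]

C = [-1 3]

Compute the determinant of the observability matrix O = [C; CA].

CA = [[-2, -6]]
Observability matrix O = [C; CA] = [[-1, 3], [-2, -6]]
det(O) = (-1)·(-6) - 3·(-2) = 6 - (-6) = 12
Since det(O) ≠ 0, rank(O) = 2 and the system is completely observable.

12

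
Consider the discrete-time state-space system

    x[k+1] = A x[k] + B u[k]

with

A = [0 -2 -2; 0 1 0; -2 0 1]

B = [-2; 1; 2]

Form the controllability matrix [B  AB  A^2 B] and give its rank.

AB = [[-6], [1], [6]]
A^2B = [[-14], [1], [18]]
Controllability matrix C = [B  AB  A^2B] = [[-2, -6, -14], [1, 1, 1], [2, 6, 18]]
det(C) = (-2)·(1·18 - 1·6) - (-6)·(1·18 - 1·2) + (-14)·(1·6 - 1·2) = (-2)·12 - (-6)·16 + (-14)·4 = 16 ≠ 0, so rank(C) = 3.
rank(C) = 3 = n, so the pair (A, B) is completely controllable.

3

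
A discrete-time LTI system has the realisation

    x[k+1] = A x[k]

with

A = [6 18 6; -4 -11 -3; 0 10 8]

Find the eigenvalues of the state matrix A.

det(zI - A) = z^3 - (tr A)z^2 + (M11 + M22 + M33)z - det A, where Mii is the 2×2 principal minor of A obtained by deleting row i and column i.
tr A = 6 + (-11) + 8 = 3; M11 = (-11)·8 - (-3)·10 = -88 - (-30) = -58; M22 = 6·8 - 6·0 = 48 - 0 = 48; M33 = 6·(-11) - 18·(-4) = -66 - (-72) = 6; sum of minors = -4.
det A = 6·((-11)·8 - (-3)·10) - 18·((-4)·8 - (-3)·0) + 6·((-4)·10 - (-11)·0) = 6·(-58) - 18·(-32) + 6·(-40) = -12.
So p(z) = det(zI - A) = z^3 - 3z^2 - 4z + 12.
Rational-root test: any integer root divides 12. Testing small divisors, z = -2 works: p(-2) = -8 + (-12) + 8 + 12 = 0, so (z + 2) is a factor.
Dividing, p(z) = (z + 2)(z^2 - 5z + 6).
Factor z^2 - 5z + 6: two numbers with sum 5 and product 6 are 3 and 2, so z^2 - 5z + 6 = (z - 3)(z - 2).
Hence p(z) = (z - 3) (z - 2) (z + 2), with roots -2, 2, 3.

-2, 2, 3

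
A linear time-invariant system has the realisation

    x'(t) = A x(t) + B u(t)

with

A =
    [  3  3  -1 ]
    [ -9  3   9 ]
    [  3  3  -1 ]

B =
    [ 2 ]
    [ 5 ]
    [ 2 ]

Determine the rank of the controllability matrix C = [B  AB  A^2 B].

2

AB = [[19], [15], [19]]
A^2B = [[83], [45], [83]]
Controllability matrix C = [B  AB  A^2B] = [[2, 19, 83], [5, 15, 45], [2, 19, 83]]
The rows r1, r2, r3 of C are linearly dependent: -r1 + r3 = 0 (check each entry), so rank(C) ≤ 2.
The 2×2 minor from rows 1, 2, columns 1, 2 is 2·15 - 19·5 = 30 - 95 = -65 ≠ 0, so rank(C) = 2.
rank(C) = 2 < n = 3, so the pair (A, B) is not completely controllable.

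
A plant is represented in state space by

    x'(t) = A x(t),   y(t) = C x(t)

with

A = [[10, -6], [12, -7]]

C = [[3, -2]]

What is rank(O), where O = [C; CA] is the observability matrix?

1

CA = [[6, -4]]
Observability matrix O = [C; CA] = [[3, -2], [6, -4]]
Every row of O is a scalar multiple of row 1 = [3, -2] (multipliers 1, 2), so the rows span a one-dimensional space.
O ≠ 0, hence rank(O) = 1.
rank(O) = 1 < n = 2, so the pair (A, C) is not completely observable.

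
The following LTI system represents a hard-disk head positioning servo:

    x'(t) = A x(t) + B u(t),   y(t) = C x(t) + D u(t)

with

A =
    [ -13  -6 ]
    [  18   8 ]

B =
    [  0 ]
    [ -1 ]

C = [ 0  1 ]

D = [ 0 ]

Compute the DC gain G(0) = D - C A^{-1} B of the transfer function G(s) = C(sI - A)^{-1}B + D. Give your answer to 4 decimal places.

G(0) = C(-A)^{-1}B + D = -C A^{-1} B + D.
det A = 4, so A^{-1} = (1/4)·adj(A) = [[2, 3/2], [-9/2, -13/4]]
A^{-1} B = [-3/2, 13/4]^T
C A^{-1} B = 13/4
G(0) = D - C A^{-1} B = 0 - (13/4) = -13/4 ≈ -3.2500

-3.2500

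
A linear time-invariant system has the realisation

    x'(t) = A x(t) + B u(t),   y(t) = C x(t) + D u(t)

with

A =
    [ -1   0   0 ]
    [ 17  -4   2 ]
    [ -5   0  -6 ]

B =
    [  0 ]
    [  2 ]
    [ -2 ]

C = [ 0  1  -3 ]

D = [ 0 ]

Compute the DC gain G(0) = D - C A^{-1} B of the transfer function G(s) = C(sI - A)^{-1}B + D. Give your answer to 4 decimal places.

G(0) = C(-A)^{-1}B + D = -C A^{-1} B + D.
det A = -24, so A^{-1} = (1/-24)·adj(A) = [[-1, 0, 0], [-23/6, -1/4, -1/12], [5/6, 0, -1/6]]
A^{-1} B = [0, -1/3, 1/3]^T
C A^{-1} B = -4/3
G(0) = D - C A^{-1} B = 0 - (-4/3) = 4/3 ≈ 1.3333

1.3333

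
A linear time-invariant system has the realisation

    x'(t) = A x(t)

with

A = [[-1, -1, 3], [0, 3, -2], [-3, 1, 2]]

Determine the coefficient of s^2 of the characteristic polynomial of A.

Expand det(sI - A) for the 3×3 matrix.
p(s) = s^3 - 4s^2 + 12s - 13.
(Check: constant term = det(-A) = (-1)^3 det A = -13; coefficient of s^2 = -tr A = -4.)
The coefficient of s^2 is -4.

-4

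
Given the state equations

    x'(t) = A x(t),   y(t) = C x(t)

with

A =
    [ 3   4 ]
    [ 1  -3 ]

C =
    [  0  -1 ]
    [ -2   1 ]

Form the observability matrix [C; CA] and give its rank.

2

CA = [[-1, 3], [-5, -11]]
Observability matrix O = [C; CA] = [[0, -1], [-2, 1], [-1, 3], [-5, -11]]
Take the 2×2 submatrix of O formed by rows 1, 2: [[0, -1], [-2, 1]]. Its determinant is 0·1 - (-1)·(-2) = 0 - 2 = -2 ≠ 0.
So rank(O) ≥ 2; since O has 2 columns, rank(O) = 2.
rank(O) = 2 = n, so the pair (A, C) is completely observable.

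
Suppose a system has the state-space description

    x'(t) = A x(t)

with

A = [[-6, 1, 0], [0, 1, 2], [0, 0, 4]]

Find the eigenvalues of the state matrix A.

det(sI - A) = s^3 - (tr A)s^2 + (M11 + M22 + M33)s - det A, where Mii is the 2×2 principal minor of A obtained by deleting row i and column i.
tr A = (-6) + 1 + 4 = -1; M11 = 1·4 - 2·0 = 4 - 0 = 4; M22 = (-6)·4 - 0·0 = -24 - 0 = -24; M33 = (-6)·1 - 1·0 = -6 - 0 = -6; sum of minors = -26.
det A = (-6)·(1·4 - 2·0) - 1·(0·4 - 2·0) + 0·(0·0 - 1·0) = (-6)·4 - 1·0 + 0·0 = -24.
So p(s) = det(sI - A) = s^3 + s^2 - 26s + 24.
Rational-root test: any integer root divides 24. Testing small divisors, s = 1 works: p(1) = 1 + 1 + (-26) + 24 = 0, so (s - 1) is a factor.
Dividing, p(s) = (s - 1)(s^2 + 2s - 24).
Factor s^2 + 2s - 24: two numbers with sum -2 and product -24 are 4 and -6, so s^2 + 2s - 24 = (s - 4)(s + 6).
Hence p(s) = (s - 4) (s - 1) (s + 6), with roots -6, 1, 4.
At least one eigenvalue has non-negative real part, so the system is not asymptotically stable.

-6, 1, 4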